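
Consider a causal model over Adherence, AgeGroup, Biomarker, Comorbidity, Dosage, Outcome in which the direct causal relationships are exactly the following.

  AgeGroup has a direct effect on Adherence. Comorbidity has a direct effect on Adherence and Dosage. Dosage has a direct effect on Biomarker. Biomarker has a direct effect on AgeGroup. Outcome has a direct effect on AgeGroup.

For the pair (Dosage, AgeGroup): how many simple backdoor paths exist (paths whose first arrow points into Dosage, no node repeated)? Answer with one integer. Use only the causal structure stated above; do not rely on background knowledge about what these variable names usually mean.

A backdoor path from Dosage to AgeGroup is any simple undirected path whose first edge points into Dosage (i.e. leaves Dosage via a parent).
Parents of Dosage: {Comorbidity}.
Enumerating:
  P1: Dosage <- Comorbidity -> Adherence <- AgeGroup
That exhausts the simple backdoor paths. Count: 1.

1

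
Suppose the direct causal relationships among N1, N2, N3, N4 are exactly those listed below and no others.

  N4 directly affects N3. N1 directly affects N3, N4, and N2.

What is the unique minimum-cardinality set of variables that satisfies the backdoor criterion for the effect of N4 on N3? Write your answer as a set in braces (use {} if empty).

{N1}

Variables eligible for adjustment (non-descendants of N4, excluding N4 and N3): {N1, N2}.
Backdoor paths from N4 to N3:
  P1: N4 <- N1 -> N3
The empty set is not sufficient: P1 (N4 <- N1 -> N3) has no collider blocking it and no conditioned non-collider, so it is open.
Try {N1}:
  P1: blocked at fork node N1 ∈ conditioning set.
{N1} contains no descendant of N4 and blocks every backdoor path.
No other singleton works — e.g. {N2} leaves P1 open — so {N1} is the unique smallest valid adjustment set.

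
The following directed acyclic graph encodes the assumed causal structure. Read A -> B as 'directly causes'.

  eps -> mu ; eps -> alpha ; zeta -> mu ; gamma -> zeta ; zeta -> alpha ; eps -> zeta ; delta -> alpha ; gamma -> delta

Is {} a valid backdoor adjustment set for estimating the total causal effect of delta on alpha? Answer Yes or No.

Backdoor paths from delta to alpha (paths whose first edge points into delta):
  P1: delta <- gamma -> zeta <- eps -> alpha
  P2: delta <- gamma -> zeta -> mu <- eps -> alpha
  P3: delta <- gamma -> zeta -> alpha
Condition 1 (no descendant of delta in the set): holds — descendants of delta are {alpha}; none are in {}.
Condition 2 (every backdoor path blocked by {}):
  P1: blocked at collider zeta (neither it nor any descendant is in the conditioning set).
  P2: blocked at collider mu (neither it nor any descendant is in the conditioning set).
  P3: open — no interior node is in the conditioning set.
{} does not satisfy the backdoor criterion.

No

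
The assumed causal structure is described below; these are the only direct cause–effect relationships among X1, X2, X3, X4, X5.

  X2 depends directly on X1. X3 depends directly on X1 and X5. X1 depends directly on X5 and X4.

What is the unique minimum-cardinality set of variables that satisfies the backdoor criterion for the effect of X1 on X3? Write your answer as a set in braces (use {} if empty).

Variables eligible for adjustment (non-descendants of X1, excluding X1 and X3): {X4, X5}.
Backdoor paths from X1 to X3:
  P1: X1 <- X5 -> X3
The empty set is not sufficient: P1 (X1 <- X5 -> X3) has no collider blocking it and no conditioned non-collider, so it is open.
Try {X5}:
  P1: blocked at fork node X5 ∈ conditioning set.
{X5} contains no descendant of X1 and blocks every backdoor path.
No other singleton works — e.g. {X4} leaves P1 open — so {X5} is the unique smallest valid adjustment set.

{X5}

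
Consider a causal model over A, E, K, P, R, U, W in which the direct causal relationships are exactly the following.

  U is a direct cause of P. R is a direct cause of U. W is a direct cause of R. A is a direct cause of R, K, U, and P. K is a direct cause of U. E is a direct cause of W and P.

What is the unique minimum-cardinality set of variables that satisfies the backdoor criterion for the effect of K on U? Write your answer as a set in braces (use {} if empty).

{A}

Variables eligible for adjustment (non-descendants of K, excluding K and U): {A, E, R, W}.
Backdoor paths from K to U:
  P1: K <- A -> R <- W <- E -> P <- U
  P2: K <- A -> R -> U
  P3: K <- A -> U
  P4: K <- A -> P <- E -> W -> R -> U
  P5: K <- A -> P <- U
The empty set is not sufficient: P2 (K <- A -> R -> U) has no collider blocking it and no conditioned non-collider, so it is open.
Try {A}:
  P1: blocked at fork node A ∈ conditioning set.
  P2: blocked at fork node A ∈ conditioning set.
  P3: blocked at fork node A ∈ conditioning set.
  P4: blocked at fork node A ∈ conditioning set.
  P5: blocked at fork node A ∈ conditioning set.
{A} contains no descendant of K and blocks every backdoor path.
No other singleton works — e.g. {E} leaves P2 open — so {A} is the unique smallest valid adjustment set.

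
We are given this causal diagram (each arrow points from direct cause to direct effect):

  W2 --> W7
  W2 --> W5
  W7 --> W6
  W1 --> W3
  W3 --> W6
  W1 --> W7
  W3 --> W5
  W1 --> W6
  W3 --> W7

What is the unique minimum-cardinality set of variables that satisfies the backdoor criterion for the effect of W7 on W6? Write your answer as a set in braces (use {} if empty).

Variables eligible for adjustment (non-descendants of W7, excluding W7 and W6): {W1, W2, W3, W5}.
Backdoor paths from W7 to W6:
  P1: W7 <- W1 -> W3 -> W6
  P2: W7 <- W1 -> W6
  P3: W7 <- W3 <- W1 -> W6
  P4: W7 <- W3 -> W6
  P5: W7 <- W2 -> W5 <- W3 <- W1 -> W6
  P6: W7 <- W2 -> W5 <- W3 -> W6
The empty set is not sufficient: P1 (W7 <- W1 -> W3 -> W6) has no collider blocking it and no conditioned non-collider, so it is open.
Try {W1, W3}:
  P1: blocked at fork node W1 ∈ conditioning set.
  P2: blocked at fork node W1 ∈ conditioning set.
  P3: blocked at chain node W3 ∈ conditioning set.
  P4: blocked at fork node W3 ∈ conditioning set.
  P5: blocked at collider W5 (neither it nor any descendant is in the conditioning set).
  P6: blocked at collider W5 (neither it nor any descendant is in the conditioning set).
{W1, W3} contains no descendant of W7 and blocks every backdoor path.
Every element of {W1, W3} is needed (dropping W1 leaves P2 open; dropping W3 leaves P4 open), so no proper subset is valid.
Among all size-2 subsets of the eligible variables, only {W1, W3} blocks every backdoor path, so it is the unique smallest valid adjustment set.

{W1, W3}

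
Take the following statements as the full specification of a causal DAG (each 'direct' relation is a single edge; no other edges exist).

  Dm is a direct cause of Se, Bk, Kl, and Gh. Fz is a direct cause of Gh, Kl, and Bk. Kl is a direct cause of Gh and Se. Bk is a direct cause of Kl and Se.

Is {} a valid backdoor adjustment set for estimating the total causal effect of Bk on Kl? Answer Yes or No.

Backdoor paths from Bk to Kl (paths whose first edge points into Bk):
  P1: Bk <- Dm -> Kl
  P2: Bk <- Dm -> Se <- Kl
  P3: Bk <- Dm -> Gh <- Fz -> Kl
  P4: Bk <- Dm -> Gh <- Kl
  P5: Bk <- Fz -> Kl
  P6: Bk <- Fz -> Gh <- Dm -> Kl
  P7: Bk <- Fz -> Gh <- Dm -> Se <- Kl
  P8: Bk <- Fz -> Gh <- Kl
Condition 1 (no descendant of Bk in the set): holds — descendants of Bk are {Gh, Kl, Se}; none are in {}.
Condition 2 (every backdoor path blocked by {}):
  P1: open — no interior node is in the conditioning set.
  P2: blocked at collider Se (neither it nor any descendant is in the conditioning set).
  P3: blocked at collider Gh (neither it nor any descendant is in the conditioning set).
  P4: blocked at collider Gh (neither it nor any descendant is in the conditioning set).
  P5: open — no interior node is in the conditioning set.
  P6: blocked at collider Gh (neither it nor any descendant is in the conditioning set).
  P7: blocked at collider Gh (neither it nor any descendant is in the conditioning set).
  P8: blocked at collider Gh (neither it nor any descendant is in the conditioning set).
{} does not satisfy the backdoor criterion.

No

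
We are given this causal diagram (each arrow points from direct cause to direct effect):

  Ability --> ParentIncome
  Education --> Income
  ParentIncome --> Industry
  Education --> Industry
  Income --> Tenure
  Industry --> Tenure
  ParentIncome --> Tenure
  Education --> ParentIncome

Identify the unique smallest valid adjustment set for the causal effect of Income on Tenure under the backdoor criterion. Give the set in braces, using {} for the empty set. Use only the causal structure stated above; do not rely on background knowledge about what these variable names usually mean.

Variables eligible for adjustment (non-descendants of Income, excluding Income and Tenure): {Ability, Education, Industry, ParentIncome}.
Backdoor paths from Income to Tenure:
  P1: Income <- Education -> ParentIncome -> Industry -> Tenure
  P2: Income <- Education -> ParentIncome -> Tenure
  P3: Income <- Education -> Industry <- ParentIncome -> Tenure
  P4: Income <- Education -> Industry -> Tenure
The empty set is not sufficient: P1 (Income <- Education -> ParentIncome -> Industry -> Tenure) has no collider blocking it and no conditioned non-collider, so it is open.
Try {Education}:
  P1: blocked at fork node Education ∈ conditioning set.
  P2: blocked at fork node Education ∈ conditioning set.
  P3: blocked at fork node Education ∈ conditioning set.
  P4: blocked at fork node Education ∈ conditioning set.
{Education} contains no descendant of Income and blocks every backdoor path.
No other singleton works — e.g. {Ability} leaves P1 open — so {Education} is the unique smallest valid adjustment set.

{Education}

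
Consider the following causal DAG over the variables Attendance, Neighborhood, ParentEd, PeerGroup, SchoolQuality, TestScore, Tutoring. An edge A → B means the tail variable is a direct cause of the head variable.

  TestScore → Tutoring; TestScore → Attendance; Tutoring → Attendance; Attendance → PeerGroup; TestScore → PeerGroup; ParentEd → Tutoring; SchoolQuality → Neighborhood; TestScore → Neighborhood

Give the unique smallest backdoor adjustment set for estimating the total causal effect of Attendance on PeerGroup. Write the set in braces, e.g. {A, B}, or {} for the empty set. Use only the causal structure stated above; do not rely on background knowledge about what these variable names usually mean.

{TestScore}

Variables eligible for adjustment (non-descendants of Attendance, excluding Attendance and PeerGroup): {Neighborhood, ParentEd, SchoolQuality, TestScore, Tutoring}.
Backdoor paths from Attendance to PeerGroup:
  P1: Attendance <- TestScore -> PeerGroup
  P2: Attendance <- Tutoring <- TestScore -> PeerGroup
The empty set is not sufficient: P1 (Attendance <- TestScore -> PeerGroup) has no collider blocking it and no conditioned non-collider, so it is open.
Try {TestScore}:
  P1: blocked at fork node TestScore ∈ conditioning set.
  P2: blocked at fork node TestScore ∈ conditioning set.
{TestScore} contains no descendant of Attendance and blocks every backdoor path.
No other singleton works — e.g. {SchoolQuality} leaves P1 open — so {TestScore} is the unique smallest valid adjustment set.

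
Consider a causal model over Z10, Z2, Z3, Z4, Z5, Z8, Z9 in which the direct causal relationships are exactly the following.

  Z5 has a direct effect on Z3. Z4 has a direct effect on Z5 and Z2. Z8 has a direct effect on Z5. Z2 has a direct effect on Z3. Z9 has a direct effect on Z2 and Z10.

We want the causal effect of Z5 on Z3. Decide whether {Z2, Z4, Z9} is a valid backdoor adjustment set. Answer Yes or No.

Yes

Backdoor paths from Z5 to Z3 (paths whose first edge points into Z5):
  P1: Z5 <- Z4 -> Z2 -> Z3
Condition 1 (no descendant of Z5 in the set): holds — descendants of Z5 are {Z3}; none are in {Z2, Z4, Z9}.
Condition 2 (every backdoor path blocked by {Z2, Z4, Z9}):
  P1: blocked at fork node Z4 ∈ conditioning set.
{Z2, Z4, Z9} satisfies the backdoor criterion.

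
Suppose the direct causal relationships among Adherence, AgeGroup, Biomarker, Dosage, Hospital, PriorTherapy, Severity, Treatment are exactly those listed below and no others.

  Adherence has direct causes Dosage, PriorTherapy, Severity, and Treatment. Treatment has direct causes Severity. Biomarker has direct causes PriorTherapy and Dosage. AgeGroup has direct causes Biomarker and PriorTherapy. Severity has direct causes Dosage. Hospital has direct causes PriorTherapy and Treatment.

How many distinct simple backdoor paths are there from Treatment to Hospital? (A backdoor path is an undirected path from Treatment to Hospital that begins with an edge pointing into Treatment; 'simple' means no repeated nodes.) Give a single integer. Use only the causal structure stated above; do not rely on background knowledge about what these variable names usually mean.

6

A backdoor path from Treatment to Hospital is any simple undirected path whose first edge points into Treatment (i.e. leaves Treatment via a parent).
Parents of Treatment: {Severity}.
Enumerating:
  P1: Treatment <- Severity <- Dosage -> Biomarker <- PriorTherapy -> Hospital
  P2: Treatment <- Severity <- Dosage -> Biomarker -> AgeGroup <- PriorTherapy -> Hospital
  P3: Treatment <- Severity <- Dosage -> Adherence <- PriorTherapy -> Hospital
  P4: Treatment <- Severity -> Adherence <- Dosage -> Biomarker <- PriorTherapy -> Hospital
  P5: Treatment <- Severity -> Adherence <- Dosage -> Biomarker -> AgeGroup <- PriorTherapy -> Hospital
  P6: Treatment <- Severity -> Adherence <- PriorTherapy -> Hospital
That exhausts the simple backdoor paths. Count: 6.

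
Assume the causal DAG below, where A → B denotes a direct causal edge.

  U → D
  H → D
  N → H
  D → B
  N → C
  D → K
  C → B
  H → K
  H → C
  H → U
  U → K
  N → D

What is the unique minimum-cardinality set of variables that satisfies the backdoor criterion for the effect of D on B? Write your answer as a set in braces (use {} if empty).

Variables eligible for adjustment (non-descendants of D, excluding D and B): {C, H, N, U}.
Backdoor paths from D to B:
  P1: D <- N -> H -> C -> B
  P2: D <- N -> C -> B
  P3: D <- H <- N -> C -> B
  P4: D <- H -> C -> B
  P5: D <- U <- H <- N -> C -> B
  P6: D <- U <- H -> C -> B
  P7: D <- U -> K <- H <- N -> C -> B
  P8: D <- U -> K <- H -> C -> B
The empty set is not sufficient: P1 (D <- N -> H -> C -> B) has no collider blocking it and no conditioned non-collider, so it is open.
Try {C}:
  P1: blocked at chain node C ∈ conditioning set.
  P2: blocked at chain node C ∈ conditioning set.
  P3: blocked at chain node C ∈ conditioning set.
  P4: blocked at chain node C ∈ conditioning set.
  P5: blocked at chain node C ∈ conditioning set.
  P6: blocked at chain node C ∈ conditioning set.
  P7: blocked at collider K (neither it nor any descendant is in the conditioning set).
  P8: blocked at collider K (neither it nor any descendant is in the conditioning set).
{C} contains no descendant of D and blocks every backdoor path.
No other singleton works — e.g. {N} leaves P4 open — so {C} is the unique smallest valid adjustment set.

{C}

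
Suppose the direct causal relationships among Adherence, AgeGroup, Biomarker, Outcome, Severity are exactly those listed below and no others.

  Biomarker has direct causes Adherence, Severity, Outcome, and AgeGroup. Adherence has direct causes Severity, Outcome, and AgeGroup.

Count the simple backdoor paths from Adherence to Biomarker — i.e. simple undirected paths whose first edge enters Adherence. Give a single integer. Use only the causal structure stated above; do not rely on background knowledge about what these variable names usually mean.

A backdoor path from Adherence to Biomarker is any simple undirected path whose first edge points into Adherence (i.e. leaves Adherence via a parent).
Parents of Adherence: {AgeGroup, Outcome, Severity}.
Enumerating:
  P1: Adherence <- Outcome -> Biomarker
  P2: Adherence <- Severity -> Biomarker
  P3: Adherence <- AgeGroup -> Biomarker
That exhausts the simple backdoor paths. Count: 3.

3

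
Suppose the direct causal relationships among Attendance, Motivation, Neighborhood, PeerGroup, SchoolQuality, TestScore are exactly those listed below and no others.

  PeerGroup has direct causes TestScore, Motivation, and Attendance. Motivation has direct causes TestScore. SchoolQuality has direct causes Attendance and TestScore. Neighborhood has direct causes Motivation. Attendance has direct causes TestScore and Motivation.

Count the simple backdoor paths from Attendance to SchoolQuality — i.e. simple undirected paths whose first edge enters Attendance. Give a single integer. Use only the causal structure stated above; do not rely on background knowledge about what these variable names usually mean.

A backdoor path from Attendance to SchoolQuality is any simple undirected path whose first edge points into Attendance (i.e. leaves Attendance via a parent).
Parents of Attendance: {Motivation, TestScore}.
Enumerating:
  P1: Attendance <- TestScore -> SchoolQuality
  P2: Attendance <- Motivation <- TestScore -> SchoolQuality
  P3: Attendance <- Motivation -> PeerGroup <- TestScore -> SchoolQuality
That exhausts the simple backdoor paths. Count: 3.

3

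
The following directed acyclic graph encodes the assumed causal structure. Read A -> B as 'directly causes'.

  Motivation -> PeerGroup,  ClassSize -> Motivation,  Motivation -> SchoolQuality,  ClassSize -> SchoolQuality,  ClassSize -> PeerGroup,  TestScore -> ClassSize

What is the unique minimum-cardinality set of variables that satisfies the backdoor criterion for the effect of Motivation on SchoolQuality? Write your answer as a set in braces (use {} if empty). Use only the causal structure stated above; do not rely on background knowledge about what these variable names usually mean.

Variables eligible for adjustment (non-descendants of Motivation, excluding Motivation and SchoolQuality): {ClassSize, TestScore}.
Backdoor paths from Motivation to SchoolQuality:
  P1: Motivation <- ClassSize -> SchoolQuality
The empty set is not sufficient: P1 (Motivation <- ClassSize -> SchoolQuality) has no collider blocking it and no conditioned non-collider, so it is open.
Try {ClassSize}:
  P1: blocked at fork node ClassSize ∈ conditioning set.
{ClassSize} contains no descendant of Motivation and blocks every backdoor path.
No other singleton works — e.g. {TestScore} leaves P1 open — so {ClassSize} is the unique smallest valid adjustment set.

{ClassSize}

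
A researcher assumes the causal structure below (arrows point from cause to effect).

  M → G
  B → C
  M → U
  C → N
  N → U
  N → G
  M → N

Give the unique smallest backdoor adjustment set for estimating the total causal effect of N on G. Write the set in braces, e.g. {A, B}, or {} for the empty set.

Variables eligible for adjustment (non-descendants of N, excluding N and G): {B, C, M}.
Backdoor paths from N to G:
  P1: N <- M -> G
The empty set is not sufficient: P1 (N <- M -> G) has no collider blocking it and no conditioned non-collider, so it is open.
Try {M}:
  P1: blocked at fork node M ∈ conditioning set.
{M} contains no descendant of N and blocks every backdoor path.
No other singleton works — e.g. {B} leaves P1 open — so {M} is the unique smallest valid adjustment set.

{M}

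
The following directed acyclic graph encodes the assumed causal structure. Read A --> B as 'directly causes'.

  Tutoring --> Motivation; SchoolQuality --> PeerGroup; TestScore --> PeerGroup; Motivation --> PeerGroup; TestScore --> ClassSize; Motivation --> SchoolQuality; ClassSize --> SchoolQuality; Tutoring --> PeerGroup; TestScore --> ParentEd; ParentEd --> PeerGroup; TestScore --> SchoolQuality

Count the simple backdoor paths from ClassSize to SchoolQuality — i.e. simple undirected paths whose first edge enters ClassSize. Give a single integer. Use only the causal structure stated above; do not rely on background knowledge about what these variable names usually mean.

A backdoor path from ClassSize to SchoolQuality is any simple undirected path whose first edge points into ClassSize (i.e. leaves ClassSize via a parent).
Parents of ClassSize: {TestScore}.
Enumerating:
  P1: ClassSize <- TestScore -> ParentEd -> PeerGroup <- Tutoring -> Motivation -> SchoolQuality
  P2: ClassSize <- TestScore -> ParentEd -> PeerGroup <- Motivation -> SchoolQuality
  P3: ClassSize <- TestScore -> ParentEd -> PeerGroup <- SchoolQuality
  P4: ClassSize <- TestScore -> SchoolQuality
  P5: ClassSize <- TestScore -> PeerGroup <- Tutoring -> Motivation -> SchoolQuality
  P6: ClassSize <- TestScore -> PeerGroup <- Motivation -> SchoolQuality
  P7: ClassSize <- TestScore -> PeerGroup <- SchoolQuality
That exhausts the simple backdoor paths. Count: 7.

7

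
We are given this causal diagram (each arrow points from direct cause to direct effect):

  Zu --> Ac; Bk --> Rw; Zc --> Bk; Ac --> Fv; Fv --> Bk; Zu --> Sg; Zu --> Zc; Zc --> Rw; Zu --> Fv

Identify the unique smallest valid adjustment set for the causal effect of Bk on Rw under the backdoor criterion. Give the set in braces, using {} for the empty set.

Variables eligible for adjustment (non-descendants of Bk, excluding Bk and Rw): {Ac, Fv, Sg, Zc, Zu}.
Backdoor paths from Bk to Rw:
  P1: Bk <- Fv <- Zu -> Zc -> Rw
  P2: Bk <- Fv <- Ac <- Zu -> Zc -> Rw
  P3: Bk <- Zc -> Rw
The empty set is not sufficient: P1 (Bk <- Fv <- Zu -> Zc -> Rw) has no collider blocking it and no conditioned non-collider, so it is open.
Try {Zc}:
  P1: blocked at chain node Zc ∈ conditioning set.
  P2: blocked at chain node Zc ∈ conditioning set.
  P3: blocked at fork node Zc ∈ conditioning set.
{Zc} contains no descendant of Bk and blocks every backdoor path.
No other singleton works — e.g. {Zu} leaves P3 open — so {Zc} is the unique smallest valid adjustment set.

{Zc}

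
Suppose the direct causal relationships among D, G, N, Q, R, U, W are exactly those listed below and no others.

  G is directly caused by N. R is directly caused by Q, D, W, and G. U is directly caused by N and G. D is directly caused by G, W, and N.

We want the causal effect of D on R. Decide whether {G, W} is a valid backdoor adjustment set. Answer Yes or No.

Backdoor paths from D to R (paths whose first edge points into D):
  P1: D <- N -> G -> R
  P2: D <- N -> U <- G -> R
  P3: D <- G -> R
  P4: D <- W -> R
Condition 1 (no descendant of D in the set): holds — descendants of D are {R}; none are in {G, W}.
Condition 2 (every backdoor path blocked by {G, W}):
  P1: blocked at chain node G ∈ conditioning set.
  P2: blocked at collider U (neither it nor any descendant is in the conditioning set).
  P3: blocked at fork node G ∈ conditioning set.
  P4: blocked at fork node W ∈ conditioning set.
{G, W} satisfies the backdoor criterion.

Yes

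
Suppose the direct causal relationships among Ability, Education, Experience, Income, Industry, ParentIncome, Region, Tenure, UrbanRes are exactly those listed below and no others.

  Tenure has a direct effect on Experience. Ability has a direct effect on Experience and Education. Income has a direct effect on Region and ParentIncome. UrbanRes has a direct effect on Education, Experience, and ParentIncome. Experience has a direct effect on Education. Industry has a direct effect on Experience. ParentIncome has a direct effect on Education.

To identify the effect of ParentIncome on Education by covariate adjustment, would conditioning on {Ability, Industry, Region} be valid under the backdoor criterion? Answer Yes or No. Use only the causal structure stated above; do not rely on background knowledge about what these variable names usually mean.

Backdoor paths from ParentIncome to Education (paths whose first edge points into ParentIncome):
  P1: ParentIncome <- UrbanRes -> Experience <- Ability -> Education
  P2: ParentIncome <- UrbanRes -> Experience -> Education
  P3: ParentIncome <- UrbanRes -> Education
Condition 1 (no descendant of ParentIncome in the set): holds — descendants of ParentIncome are {Education}; none are in {Ability, Industry, Region}.
Condition 2 (every backdoor path blocked by {Ability, Industry, Region}):
  P1: blocked at collider Experience (neither it nor any descendant is in the conditioning set).
  P2: open — no interior node is in the conditioning set.
  P3: open — no interior node is in the conditioning set.
{Ability, Industry, Region} does not satisfy the backdoor criterion.

No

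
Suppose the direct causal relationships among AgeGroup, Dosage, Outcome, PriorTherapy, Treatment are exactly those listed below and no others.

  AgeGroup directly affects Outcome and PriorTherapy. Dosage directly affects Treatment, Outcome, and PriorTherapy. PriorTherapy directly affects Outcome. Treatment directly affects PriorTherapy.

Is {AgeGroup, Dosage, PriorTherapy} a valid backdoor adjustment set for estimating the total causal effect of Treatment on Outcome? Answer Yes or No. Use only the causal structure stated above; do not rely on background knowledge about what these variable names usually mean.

No

Backdoor paths from Treatment to Outcome (paths whose first edge points into Treatment):
  P1: Treatment <- Dosage -> PriorTherapy <- AgeGroup -> Outcome
  P2: Treatment <- Dosage -> PriorTherapy -> Outcome
  P3: Treatment <- Dosage -> Outcome
Condition 1 (no descendant of Treatment in the set): FAILS — PriorTherapy is a descendant of Treatment.
Condition 2 (every backdoor path blocked by {AgeGroup, Dosage, PriorTherapy}):
  P1: blocked at fork node Dosage ∈ conditioning set.
  P2: blocked at fork node Dosage ∈ conditioning set.
  P3: blocked at fork node Dosage ∈ conditioning set.
{AgeGroup, Dosage, PriorTherapy} does not satisfy the backdoor criterion.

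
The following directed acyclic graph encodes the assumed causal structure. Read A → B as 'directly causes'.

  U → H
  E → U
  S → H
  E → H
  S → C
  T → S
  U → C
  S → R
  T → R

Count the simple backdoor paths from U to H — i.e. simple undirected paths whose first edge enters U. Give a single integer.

A backdoor path from U to H is any simple undirected path whose first edge points into U (i.e. leaves U via a parent).
Parents of U: {E}.
Enumerating:
  P1: U <- E -> H
That exhausts the simple backdoor paths. Count: 1.

1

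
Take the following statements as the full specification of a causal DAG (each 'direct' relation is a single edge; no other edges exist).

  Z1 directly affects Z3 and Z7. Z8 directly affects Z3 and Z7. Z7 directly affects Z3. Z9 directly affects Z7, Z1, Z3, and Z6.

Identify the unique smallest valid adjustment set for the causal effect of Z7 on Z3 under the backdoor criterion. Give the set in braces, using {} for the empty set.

{Z1, Z8, Z9}

Variables eligible for adjustment (non-descendants of Z7, excluding Z7 and Z3): {Z1, Z6, Z8, Z9}.
Backdoor paths from Z7 to Z3:
  P1: Z7 <- Z8 -> Z3
  P2: Z7 <- Z9 -> Z1 -> Z3
  P3: Z7 <- Z9 -> Z3
  P4: Z7 <- Z1 <- Z9 -> Z3
  P5: Z7 <- Z1 -> Z3
The empty set is not sufficient: P1 (Z7 <- Z8 -> Z3) has no collider blocking it and no conditioned non-collider, so it is open.
Try {Z1, Z8, Z9}:
  P1: blocked at fork node Z8 ∈ conditioning set.
  P2: blocked at fork node Z9 ∈ conditioning set.
  P3: blocked at fork node Z9 ∈ conditioning set.
  P4: blocked at chain node Z1 ∈ conditioning set.
  P5: blocked at fork node Z1 ∈ conditioning set.
{Z1, Z8, Z9} contains no descendant of Z7 and blocks every backdoor path.
Every element of {Z1, Z8, Z9} is needed (dropping Z1 leaves P5 open; dropping Z8 leaves P1 open; dropping Z9 leaves P3 open), so no proper subset is valid.
Among all size-3 subsets of the eligible variables, only {Z1, Z8, Z9} blocks every backdoor path, so it is the unique smallest valid adjustment set.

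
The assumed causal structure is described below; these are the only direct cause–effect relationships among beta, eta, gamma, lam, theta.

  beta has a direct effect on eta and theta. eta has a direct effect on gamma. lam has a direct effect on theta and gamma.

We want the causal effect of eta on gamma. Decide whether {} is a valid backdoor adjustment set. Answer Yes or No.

Backdoor paths from eta to gamma (paths whose first edge points into eta):
  P1: eta <- beta -> theta <- lam -> gamma
Condition 1 (no descendant of eta in the set): holds — descendants of eta are {gamma}; none are in {}.
Condition 2 (every backdoor path blocked by {}):
  P1: blocked at collider theta (neither it nor any descendant is in the conditioning set).
{} satisfies the backdoor criterion.

Yes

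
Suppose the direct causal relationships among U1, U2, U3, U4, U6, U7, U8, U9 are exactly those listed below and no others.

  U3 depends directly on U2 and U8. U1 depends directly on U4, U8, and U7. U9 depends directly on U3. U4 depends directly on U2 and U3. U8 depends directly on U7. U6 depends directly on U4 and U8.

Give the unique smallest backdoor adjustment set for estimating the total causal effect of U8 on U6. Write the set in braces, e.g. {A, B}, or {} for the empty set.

{}

Variables eligible for adjustment (non-descendants of U8, excluding U8 and U6): {U2, U7}.
Backdoor paths from U8 to U6:
  P1: U8 <- U7 -> U1 <- U4 -> U6
Each backdoor path contains an unconditioned collider, so every path is already blocked with the empty conditioning set:
  P1: blocked at collider U1 (neither it nor any descendant is in the conditioning set).
The empty set is therefore the unique smallest valid set.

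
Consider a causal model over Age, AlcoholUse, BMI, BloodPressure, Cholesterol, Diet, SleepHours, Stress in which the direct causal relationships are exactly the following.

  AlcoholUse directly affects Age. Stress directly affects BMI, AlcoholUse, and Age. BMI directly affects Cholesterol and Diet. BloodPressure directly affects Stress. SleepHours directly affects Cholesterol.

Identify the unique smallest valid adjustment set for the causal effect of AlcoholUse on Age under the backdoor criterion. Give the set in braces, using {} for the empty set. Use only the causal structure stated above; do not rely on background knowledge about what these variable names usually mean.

{Stress}

Variables eligible for adjustment (non-descendants of AlcoholUse, excluding AlcoholUse and Age): {BMI, BloodPressure, Cholesterol, Diet, SleepHours, Stress}.
Backdoor paths from AlcoholUse to Age:
  P1: AlcoholUse <- Stress -> Age
The empty set is not sufficient: P1 (AlcoholUse <- Stress -> Age) has no collider blocking it and no conditioned non-collider, so it is open.
Try {Stress}:
  P1: blocked at fork node Stress ∈ conditioning set.
{Stress} contains no descendant of AlcoholUse and blocks every backdoor path.
No other singleton works — e.g. {BloodPressure} leaves P1 open — so {Stress} is the unique smallest valid adjustment set.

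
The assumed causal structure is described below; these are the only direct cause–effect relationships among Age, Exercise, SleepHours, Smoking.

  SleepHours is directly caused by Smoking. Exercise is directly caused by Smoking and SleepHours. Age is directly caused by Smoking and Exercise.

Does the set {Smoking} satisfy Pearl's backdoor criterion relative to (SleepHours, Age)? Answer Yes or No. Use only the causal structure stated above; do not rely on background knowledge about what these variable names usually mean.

Backdoor paths from SleepHours to Age (paths whose first edge points into SleepHours):
  P1: SleepHours <- Smoking -> Exercise -> Age
  P2: SleepHours <- Smoking -> Age
Condition 1 (no descendant of SleepHours in the set): holds — descendants of SleepHours are {Age, Exercise}; none are in {Smoking}.
Condition 2 (every backdoor path blocked by {Smoking}):
  P1: blocked at fork node Smoking ∈ conditioning set.
  P2: blocked at fork node Smoking ∈ conditioning set.
{Smoking} satisfies the backdoor criterion.

Yes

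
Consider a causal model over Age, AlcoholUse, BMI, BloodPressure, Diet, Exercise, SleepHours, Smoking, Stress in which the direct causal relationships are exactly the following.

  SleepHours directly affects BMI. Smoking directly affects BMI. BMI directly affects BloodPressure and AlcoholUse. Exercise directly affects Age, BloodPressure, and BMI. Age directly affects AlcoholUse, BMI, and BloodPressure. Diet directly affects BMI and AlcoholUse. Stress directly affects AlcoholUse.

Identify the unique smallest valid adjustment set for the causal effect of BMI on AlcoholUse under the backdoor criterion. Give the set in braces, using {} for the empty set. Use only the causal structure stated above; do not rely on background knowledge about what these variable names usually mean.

Variables eligible for adjustment (non-descendants of BMI, excluding BMI and AlcoholUse): {Age, Diet, Exercise, SleepHours, Smoking, Stress}.
Backdoor paths from BMI to AlcoholUse:
  P1: BMI <- Exercise -> Age -> AlcoholUse
  P2: BMI <- Exercise -> BloodPressure <- Age -> AlcoholUse
  P3: BMI <- Diet -> AlcoholUse
  P4: BMI <- Age -> AlcoholUse
The empty set is not sufficient: P1 (BMI <- Exercise -> Age -> AlcoholUse) has no collider blocking it and no conditioned non-collider, so it is open.
Try {Age, Diet}:
  P1: blocked at chain node Age ∈ conditioning set.
  P2: blocked at collider BloodPressure (neither it nor any descendant is in the conditioning set).
  P3: blocked at fork node Diet ∈ conditioning set.
  P4: blocked at fork node Age ∈ conditioning set.
{Age, Diet} contains no descendant of BMI and blocks every backdoor path.
Every element of {Age, Diet} is needed (dropping Age leaves P1 open; dropping Diet leaves P3 open), so no proper subset is valid.
Among all size-2 subsets of the eligible variables, only {Age, Diet} blocks every backdoor path, so it is the unique smallest valid adjustment set.

{Age, Diet}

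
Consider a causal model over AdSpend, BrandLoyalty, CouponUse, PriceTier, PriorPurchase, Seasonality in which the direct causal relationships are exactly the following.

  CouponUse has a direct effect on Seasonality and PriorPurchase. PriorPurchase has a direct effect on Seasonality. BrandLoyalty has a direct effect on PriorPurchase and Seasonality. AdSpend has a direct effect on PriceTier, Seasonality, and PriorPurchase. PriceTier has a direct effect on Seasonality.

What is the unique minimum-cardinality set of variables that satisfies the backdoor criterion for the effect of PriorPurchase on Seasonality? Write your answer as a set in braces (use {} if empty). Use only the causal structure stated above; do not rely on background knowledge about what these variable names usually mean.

{AdSpend, BrandLoyalty, CouponUse}

Variables eligible for adjustment (non-descendants of PriorPurchase, excluding PriorPurchase and Seasonality): {AdSpend, BrandLoyalty, CouponUse, PriceTier}.
Backdoor paths from PriorPurchase to Seasonality:
  P1: PriorPurchase <- AdSpend -> PriceTier -> Seasonality
  P2: PriorPurchase <- AdSpend -> Seasonality
  P3: PriorPurchase <- CouponUse -> Seasonality
  P4: PriorPurchase <- BrandLoyalty -> Seasonality
The empty set is not sufficient: P1 (PriorPurchase <- AdSpend -> PriceTier -> Seasonality) has no collider blocking it and no conditioned non-collider, so it is open.
Try {AdSpend, BrandLoyalty, CouponUse}:
  P1: blocked at fork node AdSpend ∈ conditioning set.
  P2: blocked at fork node AdSpend ∈ conditioning set.
  P3: blocked at fork node CouponUse ∈ conditioning set.
  P4: blocked at fork node BrandLoyalty ∈ conditioning set.
{AdSpend, BrandLoyalty, CouponUse} contains no descendant of PriorPurchase and blocks every backdoor path.
Every element of {AdSpend, BrandLoyalty, CouponUse} is needed (dropping AdSpend leaves P1 open; dropping BrandLoyalty leaves P4 open; dropping CouponUse leaves P3 open), so no proper subset is valid.
Among all size-3 subsets of the eligible variables, only {AdSpend, BrandLoyalty, CouponUse} blocks every backdoor path, so it is the unique smallest valid adjustment set.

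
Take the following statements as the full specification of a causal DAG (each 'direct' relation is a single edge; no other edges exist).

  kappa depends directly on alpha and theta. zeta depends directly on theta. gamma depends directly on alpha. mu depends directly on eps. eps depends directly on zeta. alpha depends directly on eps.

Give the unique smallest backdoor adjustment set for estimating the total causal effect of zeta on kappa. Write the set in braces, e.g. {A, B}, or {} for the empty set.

{theta}

Variables eligible for adjustment (non-descendants of zeta, excluding zeta and kappa): {theta}.
Backdoor paths from zeta to kappa:
  P1: zeta <- theta -> kappa
The empty set is not sufficient: P1 (zeta <- theta -> kappa) has no collider blocking it and no conditioned non-collider, so it is open.
Try {theta}:
  P1: blocked at fork node theta ∈ conditioning set.
{theta} contains no descendant of zeta and blocks every backdoor path.
{theta} is the unique smallest valid adjustment set.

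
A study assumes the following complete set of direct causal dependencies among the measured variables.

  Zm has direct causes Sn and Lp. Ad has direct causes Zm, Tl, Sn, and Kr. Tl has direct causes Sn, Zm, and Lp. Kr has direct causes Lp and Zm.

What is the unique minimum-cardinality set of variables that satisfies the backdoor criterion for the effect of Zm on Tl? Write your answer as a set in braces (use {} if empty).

{Lp, Sn}

Variables eligible for adjustment (non-descendants of Zm, excluding Zm and Tl): {Lp, Sn}.
Backdoor paths from Zm to Tl:
  P1: Zm <- Sn -> Tl
  P2: Zm <- Sn -> Ad <- Kr <- Lp -> Tl
  P3: Zm <- Sn -> Ad <- Tl
  P4: Zm <- Lp -> Kr -> Ad <- Sn -> Tl
  P5: Zm <- Lp -> Kr -> Ad <- Tl
  P6: Zm <- Lp -> Tl
The empty set is not sufficient: P1 (Zm <- Sn -> Tl) has no collider blocking it and no conditioned non-collider, so it is open.
Try {Lp, Sn}:
  P1: blocked at fork node Sn ∈ conditioning set.
  P2: blocked at fork node Sn ∈ conditioning set.
  P3: blocked at fork node Sn ∈ conditioning set.
  P4: blocked at fork node Lp ∈ conditioning set.
  P5: blocked at fork node Lp ∈ conditioning set.
  P6: blocked at fork node Lp ∈ conditioning set.
{Lp, Sn} contains no descendant of Zm and blocks every backdoor path.
Every element of {Lp, Sn} is needed (dropping Lp leaves P6 open; dropping Sn leaves P1 open), so no proper subset is valid.
Among all size-2 subsets of the eligible variables, only {Lp, Sn} blocks every backdoor path, so it is the unique smallest valid adjustment set.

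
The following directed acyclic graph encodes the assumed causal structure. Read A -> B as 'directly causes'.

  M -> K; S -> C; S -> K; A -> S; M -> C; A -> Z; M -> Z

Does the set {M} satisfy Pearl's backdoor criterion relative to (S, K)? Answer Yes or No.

Backdoor paths from S to K (paths whose first edge points into S):
  P1: S <- A -> Z <- M -> K
Condition 1 (no descendant of S in the set): holds — descendants of S are {C, K}; none are in {M}.
Condition 2 (every backdoor path blocked by {M}):
  P1: blocked at collider Z (neither it nor any descendant is in the conditioning set).
{M} satisfies the backdoor criterion.

Yes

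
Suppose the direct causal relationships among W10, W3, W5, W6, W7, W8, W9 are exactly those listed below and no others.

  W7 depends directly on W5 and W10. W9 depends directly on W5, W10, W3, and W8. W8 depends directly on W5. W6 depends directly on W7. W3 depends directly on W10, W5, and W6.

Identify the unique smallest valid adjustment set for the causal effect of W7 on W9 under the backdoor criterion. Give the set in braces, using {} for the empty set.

{W10, W5}

Variables eligible for adjustment (non-descendants of W7, excluding W7 and W9): {W10, W5, W8}.
Backdoor paths from W7 to W9:
  P1: W7 <- W10 -> W3 <- W5 -> W8 -> W9
  P2: W7 <- W10 -> W3 <- W5 -> W9
  P3: W7 <- W10 -> W3 -> W9
  P4: W7 <- W10 -> W9
  P5: W7 <- W5 -> W8 -> W9
  P6: W7 <- W5 -> W3 <- W10 -> W9
  P7: W7 <- W5 -> W3 -> W9
  P8: W7 <- W5 -> W9
The empty set is not sufficient: P3 (W7 <- W10 -> W3 -> W9) has no collider blocking it and no conditioned non-collider, so it is open.
Try {W10, W5}:
  P1: blocked at fork node W10 ∈ conditioning set.
  P2: blocked at fork node W10 ∈ conditioning set.
  P3: blocked at fork node W10 ∈ conditioning set.
  P4: blocked at fork node W10 ∈ conditioning set.
  P5: blocked at fork node W5 ∈ conditioning set.
  P6: blocked at fork node W5 ∈ conditioning set.
  P7: blocked at fork node W5 ∈ conditioning set.
  P8: blocked at fork node W5 ∈ conditioning set.
{W10, W5} contains no descendant of W7 and blocks every backdoor path.
Every element of {W10, W5} is needed (dropping W10 leaves P3 open; dropping W5 leaves P5 open), so no proper subset is valid.
Among all size-2 subsets of the eligible variables, only {W10, W5} blocks every backdoor path, so it is the unique smallest valid adjustment set.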